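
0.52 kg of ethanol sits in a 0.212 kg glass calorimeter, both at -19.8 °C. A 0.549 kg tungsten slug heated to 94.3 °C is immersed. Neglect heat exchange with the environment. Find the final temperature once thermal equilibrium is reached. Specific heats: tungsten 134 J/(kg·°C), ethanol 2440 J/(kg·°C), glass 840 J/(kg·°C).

T_f ≈ -14.3 °C

Net heat exchanged in the isolated system is zero:
0.549·134·(T − 94.3) + 0.52·2440·(T − (-19.8)) + 0.212·840·(T − (-19.8)) = 0
73.57(T − 94.3) + 1268.8(T − (-19.8)) + 178.08(T − (-19.8)) = 0
1520.4 T = -21711
T = -21711 / 1520.4 = -14.3 °C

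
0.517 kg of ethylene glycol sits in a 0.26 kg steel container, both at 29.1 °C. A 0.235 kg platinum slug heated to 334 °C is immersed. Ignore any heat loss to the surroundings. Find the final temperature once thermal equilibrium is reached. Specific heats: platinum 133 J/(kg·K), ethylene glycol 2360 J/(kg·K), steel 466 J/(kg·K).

T_f ≈ 36.0 °C

Heat gained plus heat lost sum to zero:
0.235×133×(T − 334) + 0.517×2360×(T − 29.1) + 0.26×466×(T − 29.1) = 0
31.25(T − 334) + 1220.1(T − 29.1) + 121.16(T − 29.1) = 0
(31.25 + 1220.1 + 121.16) T = 31.25×334 + 1220.1×29.1 + 121.16×29.1
T ≈ 36.04 °C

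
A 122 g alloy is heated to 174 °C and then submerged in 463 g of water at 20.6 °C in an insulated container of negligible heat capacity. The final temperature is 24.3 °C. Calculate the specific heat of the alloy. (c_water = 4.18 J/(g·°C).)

Net heat exchanged in the isolated system is zero:
122×c×(24.3 − 174) + 463×4.18×(24.3 − 20.6) = 0
-18263 c = -7160.8
c = -7160.8/-18263 ≈ 0.3921 J/(g·°C)

c ≈ 0.392 J/(g·°C)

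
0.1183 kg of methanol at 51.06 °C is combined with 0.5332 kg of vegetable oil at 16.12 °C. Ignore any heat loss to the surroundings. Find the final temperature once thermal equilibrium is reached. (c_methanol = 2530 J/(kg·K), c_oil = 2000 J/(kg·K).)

T_f ≈ 23.8 °C

Net heat exchanged in the isolated system is zero:
0.1183·2530·(T − 51.06) + 0.5332·2000·(T − 16.12) = 0
299.3(T − 51.06) + 1066.4(T − 16.12) = 0
1365.7 T = 32473
T = 32473/1365.7 ≈ 23.78 °C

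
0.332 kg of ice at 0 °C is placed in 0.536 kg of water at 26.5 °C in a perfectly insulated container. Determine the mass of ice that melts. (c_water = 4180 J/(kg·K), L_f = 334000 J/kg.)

m_melted ≈ 0.178 kg

Heat available from the water dropping to 0 °C: 0.536×4180×26.5 = 59373 J.
Fully melting the ice requires m_ice L_f = 0.332×334000 = 110888 J.
That's not enough to melt it all — equilibrium is at 0 °C with ice remaining.
m_melted×334000 = 59373  ⇒  m_melted ≈ 0.1778 kg.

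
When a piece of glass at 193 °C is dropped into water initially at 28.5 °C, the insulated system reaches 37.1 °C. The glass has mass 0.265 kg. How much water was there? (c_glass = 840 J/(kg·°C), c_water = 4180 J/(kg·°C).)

m ≈ 0.965 kg

Heat gained plus heat lost sum to zero:
0.265·840·(37.1 − 193) + m·4180·(37.1 − 28.5) = 0
35948 m = 34703
m = 34703/35948 ≈ 0.9654 kg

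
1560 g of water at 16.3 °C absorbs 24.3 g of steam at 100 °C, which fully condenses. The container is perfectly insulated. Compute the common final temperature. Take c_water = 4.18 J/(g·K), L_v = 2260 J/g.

T_f ≈ 25.9 °C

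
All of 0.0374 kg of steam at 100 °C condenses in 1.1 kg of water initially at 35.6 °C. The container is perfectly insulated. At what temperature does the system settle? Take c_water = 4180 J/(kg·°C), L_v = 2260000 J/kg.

Energy balance with sensible and latent terms:
latent heat released on condensation: 0.0374×2260000 = 84524; condensed water 100 °C→T: 156.33(T − 100); original water: 4598(T − 35.6)
4754.3 T = 84524 + 15633 + 163689 = 263846
T ≈ 55.50 °C — below 100 °C, confirming all the steam condensed.

T_f ≈ 55.5 °C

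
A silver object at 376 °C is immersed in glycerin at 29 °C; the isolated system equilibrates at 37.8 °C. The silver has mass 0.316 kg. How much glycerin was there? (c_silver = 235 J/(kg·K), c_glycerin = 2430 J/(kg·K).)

|Q_silver| = |Q_glycerin|:
0.316·235·(376 − 37.8) = m·2430·(37.8 − 29)
21384 m = 25115  ⇒  m ≈ 1.174 kg

m ≈ 1.17 kg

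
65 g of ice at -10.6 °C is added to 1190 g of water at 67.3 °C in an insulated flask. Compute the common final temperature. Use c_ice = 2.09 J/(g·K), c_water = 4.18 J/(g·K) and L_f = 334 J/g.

T_f ≈ 59.4 °C

Energy balance with sensible and latent terms:
ice -10.6→0 °C: 65·2.09·10.6 = 1440
  melt ice: 65·334 = 21710
  meltwater 0→T: 65·4.18·T = 271.7 T
  water: 4974.2(T − 67.3)
5245.9 T = 334764 − 23150 = 311614
T ≈ 59.40 °C — above 0 °C, consistent with complete melting.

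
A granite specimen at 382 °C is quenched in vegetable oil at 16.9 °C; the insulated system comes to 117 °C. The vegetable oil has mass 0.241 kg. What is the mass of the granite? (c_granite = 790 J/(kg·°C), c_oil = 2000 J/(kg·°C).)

Energy conservation, ΣQ = 0:
m·790·(117 − 382) + 0.241·2000·(117 − 16.9) = 0
-209350 m = -48248
m = -48248/-209350 ≈ 0.2305 kg

m ≈ 0.23 kg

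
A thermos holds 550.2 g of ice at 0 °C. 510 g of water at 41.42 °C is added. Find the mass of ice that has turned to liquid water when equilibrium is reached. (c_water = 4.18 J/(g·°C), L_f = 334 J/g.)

Heat available from the water dropping to 0 °C: 510·4.18·41.42 = 88299 J.
Fully melting the ice requires m_ice L_f = 550.2·334 = 183767 J.
That's not enough to melt it all — equilibrium is at 0 °C with ice remaining.
Mass melted = 88299/334 ≈ 264.4 g.

m_melted ≈ 264 g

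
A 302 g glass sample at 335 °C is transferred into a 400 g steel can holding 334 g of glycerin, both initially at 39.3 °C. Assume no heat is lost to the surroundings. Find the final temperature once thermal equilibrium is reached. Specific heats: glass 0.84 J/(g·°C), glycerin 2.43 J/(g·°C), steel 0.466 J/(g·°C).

T_f ≈ 99.2 °C

Conservation of energy gives ΣQ = 0:
302*0.84*(T − 335) + 334*2.43*(T − 39.3) + 400*0.466*(T − 39.3) = 0
1251.7 T = 124205
T ≈ 99.23 °C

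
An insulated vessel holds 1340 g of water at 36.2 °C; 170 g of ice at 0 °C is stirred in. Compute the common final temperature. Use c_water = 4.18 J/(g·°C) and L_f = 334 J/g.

Conservation of energy gives ΣQ = 0:
melt ice: 170×334 = 56780; meltwater 0→T: 170×4.18×T = 710.6 T; water: 5601.2(T − 36.2)
6311.8 T = 202763 − 56780 = 145983
T ≈ 23.13 °C — above 0 °C, consistent with complete melting.

T_f ≈ 23.1 °C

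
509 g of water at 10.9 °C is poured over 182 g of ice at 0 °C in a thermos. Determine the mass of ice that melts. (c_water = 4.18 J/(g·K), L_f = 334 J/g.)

Cooling the water to 0 °C releases 509×4.18×10.9 = 23191 J.
Fully melting the ice requires m_ice L_f = 182×334 = 60788 J.
That's not enough to melt it all — equilibrium is at 0 °C with ice remaining.
m_melt = 23191 / L_f = 69.43 g.

m_melted ≈ 69.4 g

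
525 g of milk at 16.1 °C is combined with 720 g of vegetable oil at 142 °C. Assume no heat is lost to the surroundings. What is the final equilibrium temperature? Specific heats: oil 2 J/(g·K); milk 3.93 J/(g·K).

Heat lost by the oil equals heat gained by the milk:
720·2·(142 − T) = 525·3.93·(T − 16.1)
1440(142 − T) = 2063.2(T − 16.1)
3503.2 T = 237698  ⇒  T ≈ 67.85 °C

T_f ≈ 67.9 °C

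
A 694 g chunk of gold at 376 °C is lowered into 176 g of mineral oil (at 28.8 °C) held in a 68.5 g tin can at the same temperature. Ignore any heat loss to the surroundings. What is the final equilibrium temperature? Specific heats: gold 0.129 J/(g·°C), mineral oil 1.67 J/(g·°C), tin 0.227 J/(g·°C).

T_f ≈ 106.7 °C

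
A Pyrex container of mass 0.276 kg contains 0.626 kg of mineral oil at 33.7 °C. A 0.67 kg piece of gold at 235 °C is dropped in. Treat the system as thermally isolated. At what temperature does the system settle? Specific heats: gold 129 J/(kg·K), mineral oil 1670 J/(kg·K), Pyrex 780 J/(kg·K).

T_f = Σ m_i c_i T_i / Σ m_i c_i:
T_f = (86.43*235 + 1045.4*33.7 + 215.28*33.7) / (86.43 + 1045.4 + 215.28)
    = 62797 / 1347.1 ≈ 46.62 °C

T_f ≈ 46.6 °C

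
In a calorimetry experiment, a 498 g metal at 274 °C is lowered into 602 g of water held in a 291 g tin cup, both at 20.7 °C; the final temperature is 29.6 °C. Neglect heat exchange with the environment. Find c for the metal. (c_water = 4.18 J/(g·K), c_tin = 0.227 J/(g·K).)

c ≈ 0.189 J/(g·K)

Energy conservation, ΣQ = 0:
498×c×(29.6 − 274) + 602×4.18×(29.6 − 20.7) + 291×0.227×(29.6 − 20.7) = 0
-121711 c = -22984
c = -22984/-121711 ≈ 0.1888 J/(g·K)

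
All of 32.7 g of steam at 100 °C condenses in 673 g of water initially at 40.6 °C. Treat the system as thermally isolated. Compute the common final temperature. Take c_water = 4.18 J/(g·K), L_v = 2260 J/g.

Energy balance with sensible and latent terms:
condense steam: −32.7×2260 = −73902; condensate cools 100→T: 32.7×4.18×(T − 100) = 136.69(T − 100); water warms: 673×4.18×(T − 40.6) = 2813.1(T − 40.6)
2949.8 T = 73902 + 13669 + 114213 = 201784
T ≈ 68.41 °C (< 100 °C, so full condensation is consistent).

T_f ≈ 68.4 °C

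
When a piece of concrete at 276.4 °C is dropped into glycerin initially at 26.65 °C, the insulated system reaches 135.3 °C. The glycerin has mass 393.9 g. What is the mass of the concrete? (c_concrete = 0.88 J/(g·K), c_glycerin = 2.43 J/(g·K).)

m ≈ 838 g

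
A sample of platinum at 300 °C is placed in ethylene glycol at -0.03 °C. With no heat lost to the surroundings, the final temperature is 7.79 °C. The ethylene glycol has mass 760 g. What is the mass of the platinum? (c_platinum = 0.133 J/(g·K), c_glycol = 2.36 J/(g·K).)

m ≈ 361 g

Taking heat into each body as positive, Σ m c ΔT = 0:
m×0.133×(7.79 − 300) + 760×2.36×(7.79 − (-0.03)) = 0
-38.86 m = -14026
m = -14026/-38.86 ≈ 360.9 g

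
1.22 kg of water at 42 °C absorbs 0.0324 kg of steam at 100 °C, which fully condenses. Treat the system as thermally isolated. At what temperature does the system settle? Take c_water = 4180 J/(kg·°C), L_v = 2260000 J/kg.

Net heat exchanged in the isolated system is zero:
latent heat released on condensation: 0.0324·2260000 = 73224
  condensed water 100 °C→T: 135.43(T − 100)
  original water: 5099.6(T − 42)
5235 T = 73224 + 13543 + 214183 = 300950
T ≈ 57.49 °C (< 100 °C, so full condensation is consistent).

T_f ≈ 57.5 °C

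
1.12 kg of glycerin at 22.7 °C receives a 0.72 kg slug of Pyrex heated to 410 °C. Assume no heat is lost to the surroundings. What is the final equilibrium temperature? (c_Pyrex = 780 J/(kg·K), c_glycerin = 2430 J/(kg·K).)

T_f ≈ 88.9 °C

Let T be the final temperature. ΣQ_i = 0:
0.72*780*(T − 410) + 1.12*2430*(T − 22.7) = 0
561.6(T − 410) + 2721.6(T − 22.7) = 0
(561.6 + 2721.6) T = 561.6*410 + 2721.6*22.7
T = 292036/3283.2 ≈ 88.95 °C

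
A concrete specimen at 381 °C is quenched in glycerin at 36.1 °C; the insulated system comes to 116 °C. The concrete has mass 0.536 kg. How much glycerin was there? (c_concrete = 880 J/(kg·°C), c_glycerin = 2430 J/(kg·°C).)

m ≈ 0.644 kg

Heat lost by the concrete = heat gained by the glycerin:
0.536·880·(381 − 116) = m·2430·(116 − 36.1)
194157 m = 124995  ⇒  m ≈ 0.6438 kg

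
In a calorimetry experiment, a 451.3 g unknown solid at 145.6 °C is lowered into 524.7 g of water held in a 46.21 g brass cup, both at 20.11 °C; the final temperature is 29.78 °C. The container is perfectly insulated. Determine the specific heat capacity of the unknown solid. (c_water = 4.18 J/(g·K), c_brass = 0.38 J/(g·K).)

c ≈ 0.409 J/(g·K)

Heat gained plus heat lost sum to zero:
451.3·c·(29.78 − 145.6) + 524.7·4.18·(29.78 − 20.11) + 46.21·0.38·(29.78 − 20.11) = 0
-52270 c = -21378
c = -21378/-52270 ≈ 0.409 J/(g·K)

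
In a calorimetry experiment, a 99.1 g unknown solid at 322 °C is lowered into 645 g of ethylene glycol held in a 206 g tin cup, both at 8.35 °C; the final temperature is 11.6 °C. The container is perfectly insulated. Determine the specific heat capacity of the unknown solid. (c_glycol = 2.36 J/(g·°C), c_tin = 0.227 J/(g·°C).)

Energy conservation, ΣQ = 0:
99.1×c×(11.6 − 322) + 645×2.36×(11.6 − 8.35) + 206×0.227×(11.6 − 8.35) = 0
-30761 c = -5099.1
c = -5099.1/-30761 ≈ 0.1658 J/(g·°C)

c ≈ 0.166 J/(g·°C)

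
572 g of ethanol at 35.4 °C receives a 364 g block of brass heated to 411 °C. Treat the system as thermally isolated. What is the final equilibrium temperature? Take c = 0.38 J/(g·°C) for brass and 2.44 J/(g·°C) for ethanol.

T_f ≈ 69.3 °C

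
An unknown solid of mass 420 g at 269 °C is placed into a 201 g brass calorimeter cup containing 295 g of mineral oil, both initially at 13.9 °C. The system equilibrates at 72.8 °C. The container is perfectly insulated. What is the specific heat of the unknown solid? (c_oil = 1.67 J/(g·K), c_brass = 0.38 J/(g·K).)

c ≈ 0.407 J/(g·K)

Heat gained plus heat lost sum to zero:
420·c·(72.8 − 269) + 295·1.67·(72.8 − 13.9) + 201·0.38·(72.8 − 13.9) = 0
-82404 c = -33516
c = -33516/-82404 ≈ 0.4067 J/(g·K)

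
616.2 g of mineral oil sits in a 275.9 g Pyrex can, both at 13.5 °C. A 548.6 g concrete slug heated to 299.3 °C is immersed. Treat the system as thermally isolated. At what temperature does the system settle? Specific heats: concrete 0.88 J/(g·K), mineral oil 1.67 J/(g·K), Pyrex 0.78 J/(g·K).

T_f ≈ 93.4 °C

Net heat exchanged in the isolated system is zero:
548.6·0.88·(T − 299.3) + 616.2·1.67·(T − 13.5) + 275.9·0.78·(T − 13.5) = 0
482.77(T − 299.3) + 1029.1(T − 13.5) + 215.2(T − 13.5) = 0
1727 T = 161290
T = 161290 / 1727 = 93.4 °C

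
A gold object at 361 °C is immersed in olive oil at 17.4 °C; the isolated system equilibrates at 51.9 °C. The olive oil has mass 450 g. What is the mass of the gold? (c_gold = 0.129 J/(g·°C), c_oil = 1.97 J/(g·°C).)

|Q_gold| = |Q_oil|:
m·0.129·(361 − 51.9) = 450·1.97·(51.9 − 17.4)
39.87 m = 30584  ⇒  m ≈ 767 g

m ≈ 767 g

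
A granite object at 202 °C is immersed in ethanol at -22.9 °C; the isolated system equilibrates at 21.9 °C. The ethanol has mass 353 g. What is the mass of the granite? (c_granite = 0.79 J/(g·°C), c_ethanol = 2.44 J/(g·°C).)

|Q_granite| = |Q_ethanol|:
m·0.79·(202 − 21.9) = 353·2.44·(21.9 − (-22.9))
142.28 m = 38587  ⇒  m ≈ 271.2 g

m ≈ 271 g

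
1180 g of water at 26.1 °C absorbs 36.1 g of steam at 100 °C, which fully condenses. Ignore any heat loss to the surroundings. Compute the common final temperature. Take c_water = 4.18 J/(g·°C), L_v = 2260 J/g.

T_f ≈ 44.3 °C

Heat gained plus heat lost sum to zero:
steam→water at 100 °C releases m L_v = 36.1·2260 = 81586
  condensed water 100 °C→T: 150.9(T − 100)
  water warms: 1180·4.18·(T − 26.1) = 4932.4(T − 26.1)
5083.3 T = 81586 + 15090 + 128736 = 225411
T ≈ 44.34 °C, under the boiling point, so the assumption holds.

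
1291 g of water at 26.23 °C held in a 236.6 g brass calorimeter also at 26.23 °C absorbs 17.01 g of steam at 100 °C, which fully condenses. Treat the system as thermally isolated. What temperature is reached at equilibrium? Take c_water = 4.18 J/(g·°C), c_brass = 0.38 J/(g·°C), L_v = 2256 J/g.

Energy balance with sensible and latent terms:
steam→water at 100 °C releases m L_v = 17.01×2256 = 38375; condensed water 100 °C→T: 71.1(T − 100); water warms: 1291×4.18×(T − 26.23) = 5396.4(T − 26.23); brass cup: 236.6×0.38×(T − 26.23) = 89.91(T − 26.23)
5557.4 T = 38375 + 7110.2 + 143905 = 189390
T ≈ 34.08 °C, under the boiling point, so the assumption holds.

T_f ≈ 34.1 °C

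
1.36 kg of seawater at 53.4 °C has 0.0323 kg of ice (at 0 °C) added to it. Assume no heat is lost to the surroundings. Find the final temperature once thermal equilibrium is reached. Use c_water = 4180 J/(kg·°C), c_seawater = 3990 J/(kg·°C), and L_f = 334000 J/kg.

Heat gained plus heat lost sum to zero:
fusion: m_ice L_f = 0.0323·334000 = 10788; warm the meltwater: 135.01 T; seawater: 5426.4(T − 53.4)
5561.4 T = 289770 − 10788 = 278982
T ≈ 50.16 °C — above 0 °C, consistent with complete melting.

T_f ≈ 50.2 °C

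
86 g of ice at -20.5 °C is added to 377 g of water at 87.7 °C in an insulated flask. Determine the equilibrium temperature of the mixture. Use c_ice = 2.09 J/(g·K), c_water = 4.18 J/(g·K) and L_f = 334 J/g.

Setting the total heat transfer to zero:
warm ice to 0 °C: 86×2.09×(0 − (-20.5)) = 3684.7
  latent heat to melt: 86×334 = 28724
  warm the meltwater: 359.48 T
  water: 1575.9(T − 87.7)
1935.3 T = 138203 − 32409 = 105794
T ≈ 54.66 °C — above 0 °C, consistent with complete melting.

T_f ≈ 54.7 °C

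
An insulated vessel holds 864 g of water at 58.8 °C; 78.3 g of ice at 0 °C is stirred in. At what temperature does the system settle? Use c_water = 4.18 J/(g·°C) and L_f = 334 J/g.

T_f ≈ 47.3 °C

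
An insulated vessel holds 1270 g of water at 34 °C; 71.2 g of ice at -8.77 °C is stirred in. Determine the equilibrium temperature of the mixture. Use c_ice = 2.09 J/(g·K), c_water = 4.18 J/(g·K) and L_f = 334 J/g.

T_f ≈ 27.7 °C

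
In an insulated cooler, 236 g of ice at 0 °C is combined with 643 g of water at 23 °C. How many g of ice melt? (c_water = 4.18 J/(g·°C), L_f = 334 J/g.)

m_melted ≈ 185 g

Heat available from the water dropping to 0 °C: 643×4.18×23 = 61818 J.
Fully melting the ice requires m_ice L_f = 236×334 = 78824 J.
61818 J < 78824 J, so only part of the ice melts and the system sits at 0 °C.
m_melt = 61818 / L_f = 185.1 g.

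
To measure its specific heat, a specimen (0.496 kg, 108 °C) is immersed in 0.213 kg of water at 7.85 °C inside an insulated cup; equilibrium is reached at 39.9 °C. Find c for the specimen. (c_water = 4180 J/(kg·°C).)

c ≈ 845 J/(kg·°C)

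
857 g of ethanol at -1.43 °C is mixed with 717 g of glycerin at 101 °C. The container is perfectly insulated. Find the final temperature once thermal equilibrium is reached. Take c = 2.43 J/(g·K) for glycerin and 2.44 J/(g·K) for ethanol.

Energy conservation, ΣQ = 0:
717·2.43·(T − 101) + 857·2.44·(T − (-1.43)) = 0
3833.4 T = 172983
T = 172983/3833.4 ≈ 45.13 °C

T_f ≈ 45.1 °C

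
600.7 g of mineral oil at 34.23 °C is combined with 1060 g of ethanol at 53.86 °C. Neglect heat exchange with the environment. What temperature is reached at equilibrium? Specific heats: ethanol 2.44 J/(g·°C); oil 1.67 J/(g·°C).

T_f ≈ 48.4 °C

Conservation of energy gives ΣQ = 0:
1060·2.44·(T − 53.86) + 600.7·1.67·(T − 34.23) = 0
2586.4(T − 53.86) + 1003.2(T − 34.23) = 0
(2586.4 + 1003.2) T = 2586.4·53.86 + 1003.2·34.23
T = 173642/3589.6 ≈ 48.37 °C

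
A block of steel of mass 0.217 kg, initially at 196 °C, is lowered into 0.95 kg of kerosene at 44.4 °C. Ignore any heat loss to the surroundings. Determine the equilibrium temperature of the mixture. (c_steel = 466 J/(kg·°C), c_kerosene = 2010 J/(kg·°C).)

T_f ≈ 52.0 °C

Net heat exchanged in the isolated system is zero:
0.217·466·(T − 196) + 0.95·2010·(T − 44.4) = 0
101.12(T − 196) + 1909.5(T − 44.4) = 0
(101.12 + 1909.5) T = 101.12·196 + 1909.5·44.4
T = 104602 / 2010.6 = 52 °C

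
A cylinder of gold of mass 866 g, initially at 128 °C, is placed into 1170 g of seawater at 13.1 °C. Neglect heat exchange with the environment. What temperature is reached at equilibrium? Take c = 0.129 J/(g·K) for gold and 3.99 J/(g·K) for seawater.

T_f is the heat-capacity-weighted average of the initial temperatures:
T_f = (111.71*128 + 4668.3*13.1) / (111.71 + 4668.3)
    = 75454 / 4780 ≈ 15.79 °C

T_f ≈ 15.8 °C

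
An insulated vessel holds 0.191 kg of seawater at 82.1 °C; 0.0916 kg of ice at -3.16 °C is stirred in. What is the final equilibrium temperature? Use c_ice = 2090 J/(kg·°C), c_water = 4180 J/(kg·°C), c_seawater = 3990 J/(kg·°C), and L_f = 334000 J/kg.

Let T be the final temperature. ΣQ_i = 0:
ice -3.16→0 °C: 0.0916×2090×3.16 = 604.96
  fusion: m_ice L_f = 0.0916×334000 = 30594
  meltwater 0→T: 0.0916×4180×T = 382.89 T
  seawater cools: 0.191×3990×(T − 82.1) = 762.09(T − 82.1)
1145 T = 62568 − 31199 = 31368
T ≈ 27.40 °C. Since T > 0 °C, the all-ice-melts assumption holds.

T_f ≈ 27.4 °C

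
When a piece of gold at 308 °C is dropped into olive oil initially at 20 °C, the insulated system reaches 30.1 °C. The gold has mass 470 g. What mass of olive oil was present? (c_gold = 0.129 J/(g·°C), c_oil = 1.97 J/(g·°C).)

m ≈ 847 g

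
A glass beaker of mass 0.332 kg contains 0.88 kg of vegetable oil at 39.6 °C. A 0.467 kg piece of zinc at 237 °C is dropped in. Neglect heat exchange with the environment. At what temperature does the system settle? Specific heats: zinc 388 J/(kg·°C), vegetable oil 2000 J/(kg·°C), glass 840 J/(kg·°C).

Let T be the final temperature. ΣQ_i = 0:
0.467·388·(T − 237) + 0.88·2000·(T − 39.6) + 0.332·840·(T − 39.6) = 0
181.2(T − 237) + 1760(T − 39.6) + 278.88(T − 39.6) = 0
(181.2 + 1760 + 278.88) T = 181.2·237 + 1760·39.6 + 278.88·39.6
T = 123683 / 2220.1 = 55.7 °C

T_f ≈ 55.7 °C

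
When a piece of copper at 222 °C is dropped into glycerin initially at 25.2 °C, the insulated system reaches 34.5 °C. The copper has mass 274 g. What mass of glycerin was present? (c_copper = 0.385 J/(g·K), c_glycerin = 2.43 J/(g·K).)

m ≈ 875 g

|Q_copper| = |Q_glycerin|:
274·0.385·(222 − 34.5) = m·2.43·(34.5 − 25.2)
22.6 m = 19779  ⇒  m ≈ 875.2 g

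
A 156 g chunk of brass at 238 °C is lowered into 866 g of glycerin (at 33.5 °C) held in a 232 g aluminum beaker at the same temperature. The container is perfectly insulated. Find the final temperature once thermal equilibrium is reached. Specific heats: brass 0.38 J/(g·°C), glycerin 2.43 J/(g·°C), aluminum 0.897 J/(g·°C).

T_f ≈ 38.6 °C

Conservation of energy gives ΣQ = 0:
156*0.38*(T − 238) + 866*2.43*(T − 33.5) + 232*0.897*(T − 33.5) = 0
59.28(T − 238) + 2104.4(T − 33.5) + 208.1(T − 33.5) = 0
2371.8 T = 91577
T = 91577/2371.8 ≈ 38.61 °C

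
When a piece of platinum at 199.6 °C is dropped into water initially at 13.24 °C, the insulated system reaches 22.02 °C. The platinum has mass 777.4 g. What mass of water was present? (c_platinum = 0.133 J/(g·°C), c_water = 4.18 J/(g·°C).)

m ≈ 500 g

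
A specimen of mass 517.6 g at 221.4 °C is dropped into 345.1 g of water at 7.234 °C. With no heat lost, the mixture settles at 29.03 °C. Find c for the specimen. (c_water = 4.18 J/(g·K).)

c ≈ 0.316 J/(g·K)

m_s c (T_s − T_f) = m_water c_water (T_f − T_0):
517.6×c×(221.4 − 29.03) = 345.1×4.18×(29.03 − 7.234)
99571 c = 31441  ⇒  c ≈ 0.3158 J/(g·K)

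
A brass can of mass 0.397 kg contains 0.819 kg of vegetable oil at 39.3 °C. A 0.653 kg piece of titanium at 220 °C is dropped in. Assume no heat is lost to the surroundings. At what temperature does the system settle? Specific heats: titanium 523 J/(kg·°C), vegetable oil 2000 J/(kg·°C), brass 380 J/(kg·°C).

T_f ≈ 68.3 °C

T_f is the heat-capacity-weighted average of the initial temperatures:
T_f = (341.52·220 + 1638·39.3 + 150.86·39.3) / (341.52 + 1638 + 150.86)
    = 145436 / 2130.4 ≈ 68.27 °C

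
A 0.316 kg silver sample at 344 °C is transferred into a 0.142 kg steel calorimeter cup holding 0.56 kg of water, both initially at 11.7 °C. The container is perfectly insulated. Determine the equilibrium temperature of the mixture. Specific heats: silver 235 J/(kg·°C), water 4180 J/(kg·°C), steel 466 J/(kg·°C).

T_f ≈ 21.6 °C

T_f = Σ m_i c_i T_i / Σ m_i c_i:
T_f = (74.26·344 + 2340.8·11.7 + 66.17·11.7) / (74.26 + 2340.8 + 66.17)
    = 53707 / 2481.2 ≈ 21.65 °C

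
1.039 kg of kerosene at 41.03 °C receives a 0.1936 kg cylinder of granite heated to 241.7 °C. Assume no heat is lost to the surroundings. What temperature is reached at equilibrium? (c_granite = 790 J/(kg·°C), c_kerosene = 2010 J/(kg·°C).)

T_f ≈ 54.7 °C

Heat gained plus heat lost sum to zero:
0.1936×790×(T − 241.7) + 1.039×2010×(T − 41.03) = 0
152.94(T − 241.7) + 2088.4(T − 41.03) = 0
2241.3 T = 122653
T = 122653/2241.3 ≈ 54.72 °C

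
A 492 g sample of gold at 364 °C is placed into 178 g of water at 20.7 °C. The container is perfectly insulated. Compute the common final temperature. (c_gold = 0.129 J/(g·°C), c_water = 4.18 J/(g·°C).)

T_f ≈ 47.7 °C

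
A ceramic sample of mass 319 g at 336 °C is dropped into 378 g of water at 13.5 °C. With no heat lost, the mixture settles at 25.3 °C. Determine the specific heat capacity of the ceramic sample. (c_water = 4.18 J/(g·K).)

c ≈ 0.188 J/(g·K)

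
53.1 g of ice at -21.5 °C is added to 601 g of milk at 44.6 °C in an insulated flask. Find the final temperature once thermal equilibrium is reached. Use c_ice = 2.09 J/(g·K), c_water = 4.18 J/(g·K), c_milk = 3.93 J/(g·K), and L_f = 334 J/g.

Energy conservation, ΣQ = 0:
ice -21.5→0 °C: 53.1·2.09·21.5 = 2386
  latent heat to melt: 53.1·334 = 17735
  meltwater 0→T: 53.1·4.18·T = 221.96 T
  milk cools: 601·3.93·(T − 44.6) = 2361.9(T − 44.6)
2583.9 T = 105342 − 20121 = 85221
T ≈ 32.98 °C (positive, so assuming full melt was valid).

T_f ≈ 33.0 °C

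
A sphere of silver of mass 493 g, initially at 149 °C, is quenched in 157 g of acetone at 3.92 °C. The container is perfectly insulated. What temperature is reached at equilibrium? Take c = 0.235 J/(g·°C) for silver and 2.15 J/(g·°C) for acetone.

Set heat shed by the hot body equal to heat absorbed by the cold body:
493*0.235*(149 − T) = 157*2.15*(T − 3.92)
115.85(149 − T) = 337.55(T − 3.92)
453.4 T = 18586  ⇒  T ≈ 40.99 °C

T_f ≈ 41.0 °C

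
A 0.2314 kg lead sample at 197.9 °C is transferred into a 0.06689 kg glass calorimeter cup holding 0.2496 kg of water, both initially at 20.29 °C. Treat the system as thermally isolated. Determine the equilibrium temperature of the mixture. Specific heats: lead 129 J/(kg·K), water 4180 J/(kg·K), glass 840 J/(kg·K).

T_f ≈ 25.0 °C

Setting the total heat transfer to zero:
0.2314·129·(T − 197.9) + 0.2496·4180·(T − 20.29) + 0.06689·840·(T − 20.29) = 0
29.85(T − 197.9) + 1043.3(T − 20.29) + 56.19(T − 20.29) = 0
(29.85 + 1043.3 + 56.19) T = 29.85·197.9 + 1043.3·20.29 + 56.19·20.29
T = 28217/1129.4 ≈ 24.98 °C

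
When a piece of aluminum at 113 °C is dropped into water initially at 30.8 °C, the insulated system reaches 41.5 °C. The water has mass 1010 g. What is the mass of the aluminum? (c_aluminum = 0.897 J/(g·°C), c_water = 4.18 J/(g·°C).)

m ≈ 704 g

Let T be the final temperature. ΣQ_i = 0:
m·0.897·(41.5 − 113) + 1010·4.18·(41.5 − 30.8) = 0
-64.14 m = -45173
m = -45173/-64.14 ≈ 704.3 g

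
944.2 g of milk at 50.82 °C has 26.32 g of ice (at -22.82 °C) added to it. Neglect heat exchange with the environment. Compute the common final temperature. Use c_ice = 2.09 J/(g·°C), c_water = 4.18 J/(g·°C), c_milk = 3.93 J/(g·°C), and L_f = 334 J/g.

Taking heat into each body as positive, Σ m c ΔT = 0:
ice -22.82→0 °C: 26.32×2.09×22.82 = 1255.3; fusion: m_ice L_f = 26.32×334 = 8790.9; warm the meltwater: 110.02 T; milk: 3710.7(T − 50.82)
3820.7 T = 188578 − 10046 = 178532
T ≈ 46.73 °C — above 0 °C, consistent with complete melting.

T_f ≈ 46.7 °C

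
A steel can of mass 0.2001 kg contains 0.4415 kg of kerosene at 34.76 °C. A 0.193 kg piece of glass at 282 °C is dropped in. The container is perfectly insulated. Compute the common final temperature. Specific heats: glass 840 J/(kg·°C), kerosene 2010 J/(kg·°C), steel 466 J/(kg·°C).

T_f ≈ 69.8 °C

Energy conservation, ΣQ = 0:
0.193×840×(T − 282) + 0.4415×2010×(T − 34.76) + 0.2001×466×(T − 34.76) = 0
162.12(T − 282) + 887.41(T − 34.76) + 93.25(T − 34.76) = 0
(162.12 + 887.41 + 93.25) T = 162.12×282 + 887.41×34.76 + 93.25×34.76
T ≈ 69.83 °C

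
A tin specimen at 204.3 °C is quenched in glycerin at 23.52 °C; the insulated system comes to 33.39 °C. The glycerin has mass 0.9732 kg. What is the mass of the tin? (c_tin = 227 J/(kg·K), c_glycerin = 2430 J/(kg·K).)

m ≈ 0.602 kg

|Q_tin| = |Q_glycerin|:
m·227·(204.3 − 33.39) = 0.9732·2430·(33.39 − 23.52)
38797 m = 23341  ⇒  m ≈ 0.6016 kg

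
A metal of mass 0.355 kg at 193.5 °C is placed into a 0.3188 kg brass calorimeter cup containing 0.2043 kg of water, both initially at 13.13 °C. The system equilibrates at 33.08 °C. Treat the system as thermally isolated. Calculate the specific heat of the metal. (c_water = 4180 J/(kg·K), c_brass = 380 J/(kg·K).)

Heat gained plus heat lost sum to zero:
0.355×c×(33.08 − 193.5) + 0.2043×4180×(33.08 − 13.13) + 0.3188×380×(33.08 − 13.13) = 0
-56.95 c = -19454
c = -19454/-56.95 ≈ 341.6 J/(kg·K)

c ≈ 342 J/(kg·K)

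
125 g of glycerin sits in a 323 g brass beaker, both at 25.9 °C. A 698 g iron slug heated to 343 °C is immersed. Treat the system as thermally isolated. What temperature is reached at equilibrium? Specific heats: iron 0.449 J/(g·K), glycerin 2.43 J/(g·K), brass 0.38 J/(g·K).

T_f ≈ 160.2 °C

Energy conservation, ΣQ = 0:
698·0.449·(T − 343) + 125·2.43·(T − 25.9) + 323·0.38·(T − 25.9) = 0
313.4(T − 343) + 303.75(T − 25.9) + 122.74(T − 25.9) = 0
(313.4 + 303.75 + 122.74) T = 313.4·343 + 303.75·25.9 + 122.74·25.9
T = 118543/739.89 ≈ 160.22 °C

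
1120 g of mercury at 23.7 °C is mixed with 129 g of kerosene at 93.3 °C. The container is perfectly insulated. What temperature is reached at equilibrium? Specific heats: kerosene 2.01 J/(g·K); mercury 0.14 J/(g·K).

T_f = Σ m_i c_i T_i / Σ m_i c_i:
T_f = (259.29×93.3 + 156.8×23.7) / (259.29 + 156.8)
    = 27908 / 416.09 ≈ 67.07 °C

T_f ≈ 67.1 °C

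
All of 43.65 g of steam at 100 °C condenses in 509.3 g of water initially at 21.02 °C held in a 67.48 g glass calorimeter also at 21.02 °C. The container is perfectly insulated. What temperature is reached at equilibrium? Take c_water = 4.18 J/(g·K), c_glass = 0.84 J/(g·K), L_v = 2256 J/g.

T_f ≈ 68.7 °C

Heat gained plus heat lost sum to zero:
latent heat released on condensation: 43.65·2256 = 98474; condensate cools 100→T: 43.65·4.18·(T − 100) = 182.46(T − 100); original water: 2128.9(T − 21.02); glass cup: 67.48·0.84·(T − 21.02) = 56.68(T − 21.02)
2368 T = 98474 + 18246 + 45940 = 162661
T ≈ 68.69 °C — below 100 °C, confirming all the steam condensed.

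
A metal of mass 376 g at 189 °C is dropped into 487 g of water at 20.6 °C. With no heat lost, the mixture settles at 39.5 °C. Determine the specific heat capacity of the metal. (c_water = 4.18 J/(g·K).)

c ≈ 0.684 J/(g·K)

Let T be the final temperature. ΣQ_i = 0:
376×c×(39.5 − 189) + 487×4.18×(39.5 − 20.6) = 0
-56212 c = -38474
c = -38474/-56212 ≈ 0.6844 J/(g·K)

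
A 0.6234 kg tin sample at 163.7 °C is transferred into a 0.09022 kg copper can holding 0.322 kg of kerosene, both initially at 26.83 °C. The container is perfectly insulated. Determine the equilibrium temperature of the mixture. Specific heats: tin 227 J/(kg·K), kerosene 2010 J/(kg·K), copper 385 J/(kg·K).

T_f ≈ 50.4 °C

Let T be the final temperature. ΣQ_i = 0:
0.6234·227·(T − 163.7) + 0.322·2010·(T − 26.83) + 0.09022·385·(T − 26.83) = 0
823.47 T = 41462
T ≈ 50.35 °C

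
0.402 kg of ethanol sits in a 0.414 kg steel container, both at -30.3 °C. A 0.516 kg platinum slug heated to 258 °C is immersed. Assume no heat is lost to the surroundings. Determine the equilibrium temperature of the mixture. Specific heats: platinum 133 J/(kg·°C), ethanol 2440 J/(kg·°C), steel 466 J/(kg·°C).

T_f ≈ -14.4 °C

With ΣQ=0 the equilibrium temperature is the m·c-weighted mean:
T_f = (68.63·258 + 980.88·(-30.3) + 192.92·(-30.3)) / (68.63 + 980.88 + 192.92)
    = -17860 / 1242.4 ≈ -14.38 °C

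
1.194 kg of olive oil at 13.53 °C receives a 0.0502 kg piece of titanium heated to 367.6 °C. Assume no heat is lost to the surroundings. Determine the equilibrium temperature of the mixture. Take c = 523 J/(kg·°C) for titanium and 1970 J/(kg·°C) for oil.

Heat gained plus heat lost sum to zero:
0.0502*523*(T − 367.6) + 1.194*1970*(T − 13.53) = 0
2378.4 T = 41476
T = 41476/2378.4 ≈ 17.44 °C

T_f ≈ 17.4 °C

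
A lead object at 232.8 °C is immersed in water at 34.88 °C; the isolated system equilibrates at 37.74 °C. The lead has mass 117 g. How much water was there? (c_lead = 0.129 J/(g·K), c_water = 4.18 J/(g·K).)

Energy conservation, ΣQ = 0:
117×0.129×(37.74 − 232.8) + m×4.18×(37.74 − 34.88) = 0
11.95 m = 2944
m = 2944/11.95 ≈ 246.3 g

m ≈ 246 g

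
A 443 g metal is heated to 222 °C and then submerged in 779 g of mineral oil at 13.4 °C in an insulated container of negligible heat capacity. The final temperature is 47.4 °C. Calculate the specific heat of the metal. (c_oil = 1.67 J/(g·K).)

m_s c (T_s − T_f) = m_oil c_oil (T_f − T_0):
443×c×(222 − 47.4) = 779×1.67×(47.4 − 13.4)
77348 c = 44232  ⇒  c ≈ 0.5719 J/(g·K)

c ≈ 0.572 J/(g·K)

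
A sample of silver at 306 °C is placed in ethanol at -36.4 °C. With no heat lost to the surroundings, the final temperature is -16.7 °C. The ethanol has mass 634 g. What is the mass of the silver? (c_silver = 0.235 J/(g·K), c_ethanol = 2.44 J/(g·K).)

m ≈ 402 g

Heat lost by the silver = heat gained by the ethanol:
m·0.235·(306 − -16.7) = 634·2.44·(-16.7 − (-36.4))
75.83 m = 30475  ⇒  m ≈ 401.9 g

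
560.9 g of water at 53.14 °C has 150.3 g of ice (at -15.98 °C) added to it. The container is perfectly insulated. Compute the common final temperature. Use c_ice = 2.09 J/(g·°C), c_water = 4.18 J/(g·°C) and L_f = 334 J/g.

Taking heat into each body as positive, Σ m c ΔT = 0:
ice -15.98→0 °C: 150.3×2.09×15.98 = 5019.7; fusion: m_ice L_f = 150.3×334 = 50200; meltwater 0→T: 150.3×4.18×T = 628.25 T; water: 2344.6(T − 53.14)
2972.8 T = 124590 − 55220 = 69370
T ≈ 23.33 °C — above 0 °C, consistent with complete melting.

T_f ≈ 23.3 °C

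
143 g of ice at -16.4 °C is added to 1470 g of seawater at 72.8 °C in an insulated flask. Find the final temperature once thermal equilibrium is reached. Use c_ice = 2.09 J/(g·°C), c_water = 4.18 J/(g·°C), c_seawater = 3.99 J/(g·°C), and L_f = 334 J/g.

Energy balance with sensible and latent terms:
ice -16.4→0 °C: 143×2.09×16.4 = 4901.5; latent heat to melt: 143×334 = 47762; warm the meltwater: 597.74 T; seawater cools: 1470×3.99×(T − 72.8) = 5865.3(T − 72.8)
6463 T = 426994 − 52663 = 374330
T ≈ 57.92 °C. Since T > 0 °C, the all-ice-melts assumption holds.

T_f ≈ 57.9 °C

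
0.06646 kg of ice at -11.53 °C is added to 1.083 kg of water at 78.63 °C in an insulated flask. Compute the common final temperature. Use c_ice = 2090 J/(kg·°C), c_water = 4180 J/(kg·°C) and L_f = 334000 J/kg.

T_f ≈ 69.1 °C

Let T be the final temperature. ΣQ_i = 0:
warm ice to 0 °C: 0.06646×2090×(0 − (-11.53)) = 1601.5; melt ice: 0.06646×334000 = 22198; meltwater 0→T: 0.06646×4180×T = 277.8 T; water cools: 1.083×4180×(T − 78.63) = 4526.9(T − 78.63)
4804.7 T = 355953 − 23799 = 332154
T ≈ 69.13 °C — above 0 °C, consistent with complete melting.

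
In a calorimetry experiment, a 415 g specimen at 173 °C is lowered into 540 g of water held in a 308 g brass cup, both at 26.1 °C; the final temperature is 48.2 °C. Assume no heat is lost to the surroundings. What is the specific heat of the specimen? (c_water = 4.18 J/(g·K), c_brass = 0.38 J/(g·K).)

Setting the total heat transfer to zero:
415×c×(48.2 − 173) + 540×4.18×(48.2 − 26.1) + 308×0.38×(48.2 − 26.1) = 0
-51792 c = -52471
c = -52471/-51792 ≈ 1.013 J/(g·K)

c ≈ 1.01 J/(g·K)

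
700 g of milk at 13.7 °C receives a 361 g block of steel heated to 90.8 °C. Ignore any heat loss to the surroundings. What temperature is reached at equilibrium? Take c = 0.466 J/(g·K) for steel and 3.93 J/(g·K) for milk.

T_f ≈ 18.1 °C

Taking heat into each body as positive, Σ m c ΔT = 0:
361*0.466*(T − 90.8) + 700*3.93*(T − 13.7) = 0
2919.2 T = 52964
T = 52964 / 2919.2 = 18.1 °C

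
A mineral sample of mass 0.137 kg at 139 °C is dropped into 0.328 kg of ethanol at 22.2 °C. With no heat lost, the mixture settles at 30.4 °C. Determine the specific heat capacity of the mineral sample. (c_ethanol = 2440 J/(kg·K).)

c ≈ 441 J/(kg·K)

m_s c (T_s − T_f) = m_ethanol c_ethanol (T_f − T_0):
0.137·c·(139 − 30.4) = 0.328·2440·(30.4 − 22.2)
14.88 c = 6562.6  ⇒  c ≈ 441.1 J/(kg·K)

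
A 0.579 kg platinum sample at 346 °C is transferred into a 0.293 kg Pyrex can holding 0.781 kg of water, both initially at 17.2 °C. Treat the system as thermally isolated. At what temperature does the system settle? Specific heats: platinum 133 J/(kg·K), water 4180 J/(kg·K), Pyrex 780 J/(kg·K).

T_f is the heat-capacity-weighted average of the initial temperatures:
T_f = (77.01*346 + 3264.6*17.2 + 228.54*17.2) / (77.01 + 3264.6 + 228.54)
    = 86726 / 3570.1 ≈ 24.29 °C

T_f ≈ 24.3 °C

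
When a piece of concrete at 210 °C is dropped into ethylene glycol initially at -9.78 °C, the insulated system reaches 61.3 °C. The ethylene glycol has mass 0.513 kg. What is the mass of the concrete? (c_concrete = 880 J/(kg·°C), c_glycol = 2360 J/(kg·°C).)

Conservation of energy gives ΣQ = 0:
m·880·(61.3 − 210) + 0.513·2360·(61.3 − (-9.78)) = 0
-130856 m = -86055
m = -86055/-130856 ≈ 0.6576 kg

m ≈ 0.658 kg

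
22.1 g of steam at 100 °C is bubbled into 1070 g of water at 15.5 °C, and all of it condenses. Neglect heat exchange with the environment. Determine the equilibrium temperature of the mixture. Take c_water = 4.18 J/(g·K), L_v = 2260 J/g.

T_f ≈ 28.2 °C

Heat gained plus heat lost sum to zero:
latent heat released on condensation: 22.1×2260 = 49946
  condensate cools 100→T: 22.1×4.18×(T − 100) = 92.38(T − 100)
  original water: 4472.6(T − 15.5)
4565 T = 49946 + 9237.8 + 69325 = 128509
T ≈ 28.15 °C (< 100 °C, so full condensation is consistent).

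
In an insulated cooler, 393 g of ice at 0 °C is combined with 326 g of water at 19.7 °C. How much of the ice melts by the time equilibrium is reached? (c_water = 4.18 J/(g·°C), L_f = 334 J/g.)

m_melted ≈ 80.4 g

Cooling the water to 0 °C releases 326·4.18·19.7 = 26845 J.
Fully melting the ice requires m_ice L_f = 393·334 = 131262 J.
That's not enough to melt it all — equilibrium is at 0 °C with ice remaining.
Mass melted = 26845/334 ≈ 80.37 g.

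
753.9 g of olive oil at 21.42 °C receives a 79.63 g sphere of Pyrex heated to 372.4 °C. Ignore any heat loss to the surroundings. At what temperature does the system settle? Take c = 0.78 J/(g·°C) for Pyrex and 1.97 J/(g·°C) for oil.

T_f ≈ 35.5 °C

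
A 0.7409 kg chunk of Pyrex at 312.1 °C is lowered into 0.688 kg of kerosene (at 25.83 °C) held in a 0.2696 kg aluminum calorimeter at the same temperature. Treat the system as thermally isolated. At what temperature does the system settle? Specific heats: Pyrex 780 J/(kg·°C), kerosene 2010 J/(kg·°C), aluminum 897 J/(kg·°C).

T_f ≈ 100.9 °C

Energy conservation, ΣQ = 0:
0.7409*780*(T − 312.1) + 0.688*2010*(T − 25.83) + 0.2696*897*(T − 25.83) = 0
(577.9 + 1382.9 + 241.83) T = 577.9*312.1 + 1382.9*25.83 + 241.83*25.83
T = 222330/2202.6 ≈ 100.94 °C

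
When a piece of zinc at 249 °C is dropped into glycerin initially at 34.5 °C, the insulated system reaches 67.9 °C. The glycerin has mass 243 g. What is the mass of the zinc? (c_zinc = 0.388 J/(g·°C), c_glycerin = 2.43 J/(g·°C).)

Heat lost by the zinc = heat gained by the glycerin:
m×0.388×(249 − 67.9) = 243×2.43×(67.9 − 34.5)
70.27 m = 19722  ⇒  m ≈ 280.7 g

m ≈ 281 g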